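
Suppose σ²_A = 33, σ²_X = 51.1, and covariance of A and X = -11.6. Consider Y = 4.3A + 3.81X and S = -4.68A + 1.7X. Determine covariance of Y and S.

covariance of Y and S = -211.07602

By bilinearity, covariance of Y and S = ac·σ²_A + bd·σ²_X + (ad+bc)·covariance of A and X, with a=4.3, b=3.81, c=-4.68, d=1.7.
ac·σ²_A = 4.3·(-4.68)·33 = -664.092
bd·σ²_X = 3.81·1.7·51.1 = 330.9747
(ad+bc)·covariance of A and X = (-10.5208)·(-11.6) = 122.04128
covariance of Y and S = -664.092 + 330.9747 + 122.04128 = -211.07602.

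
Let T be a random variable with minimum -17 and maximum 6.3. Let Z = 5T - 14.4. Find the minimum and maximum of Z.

a = 5 > 0, so min(Z) = a·min(T)+b = 5·(-17) + (-14.4) = -99.4 and max(Z) = 5·6.3 + (-14.4) = 17.1.

min(Z) = -99.4, max(Z) = 17.1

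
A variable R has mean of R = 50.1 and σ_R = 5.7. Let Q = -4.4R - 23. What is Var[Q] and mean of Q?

Var[Q] = 629.0064, mean of Q = -243.44

Q = -4.4R - 23 is linear with a = -4.4, b = -23.
Var[R] = 5.7² = 32.49.
Var[Q] = a²·Var[R] = (-4.4)²·32.49 = 629.0064 (the additive constant -23 does not affect variance).
mean of Q = a·mean of R + b = (-4.4)·50.1 + (-23) = -243.44.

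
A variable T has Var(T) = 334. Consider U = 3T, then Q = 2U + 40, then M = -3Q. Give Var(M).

Var(U) = 3²·334 = 3006.
Var(Q) = 2²·3006 = 12024.
Var(M) = (-3)²·12024 = 108216.

Var(M) = 108216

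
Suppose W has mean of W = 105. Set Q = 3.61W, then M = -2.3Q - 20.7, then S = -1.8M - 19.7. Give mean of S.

mean of Q = 3.61·105 = 379.05.
mean of M = (-2.3)·379.05 + (-20.7) = -892.515.
mean of S = (-1.8)·(-892.515) + (-19.7) = 1586.827.

mean of S = 1586.827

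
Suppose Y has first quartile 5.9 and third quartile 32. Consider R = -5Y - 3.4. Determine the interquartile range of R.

IQR(R) = 130.5

IQR of Y = Q3 − Q1 = 32 − 5.9 = 26.1.
Under R = aY + b, IQR(R) = |a|·IQR(Y) = |-5|·26.1 = 130.5 (shifts cancel; spread scales by |a|).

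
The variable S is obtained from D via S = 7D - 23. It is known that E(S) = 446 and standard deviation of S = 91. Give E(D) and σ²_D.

E(D) = 67, σ²_D = 169

From S = 7D - 23: E(S) = a·E(D) + b, so E(D) = (E(S) − b)/a = (446 − (-23))/7 = 67.
σ²_S = 91² = 8281.
σ²_S = a²·σ²_D, so σ²_D = 8281/7² = 169.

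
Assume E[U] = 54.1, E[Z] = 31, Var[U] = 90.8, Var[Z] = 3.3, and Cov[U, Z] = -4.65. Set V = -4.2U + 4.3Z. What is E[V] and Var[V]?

E[V] = -93.92, Var[V] = 1830.687

E[V] = (-4.2)·E[U] + 4.3·E[Z] = (-4.2)·54.1 + 4.3·31 = -93.92.
Var[V] = a²·Var[U] + b²·Var[Z] + 2ab·Cov[U, Z] with a = -4.2, b = 4.3.
= (-4.2)²·90.8 + 4.3²·3.3 + 2·(-4.2)·4.3·(-4.65)
= 1601.712 + 61.017 + 167.958 = 1830.687.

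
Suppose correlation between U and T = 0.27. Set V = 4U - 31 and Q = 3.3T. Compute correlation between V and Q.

Linear rescalings preserve correlation up to sign; here the slopes 4 and 3.3 have the same sign, so correlation between V and Q = correlation between U and T = 0.27.

correlation between V and Q = 0.27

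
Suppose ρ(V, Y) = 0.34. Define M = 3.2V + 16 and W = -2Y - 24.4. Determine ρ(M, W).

ρ(M, W) = -0.34

Linear rescalings preserve |correlation|; the slopes 3.2 and -2 have opposite signs, so the correlation flips sign: ρ(M, W) = −ρ(V, Y) = -0.34.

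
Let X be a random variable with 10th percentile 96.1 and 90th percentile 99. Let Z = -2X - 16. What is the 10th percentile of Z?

10th percentile of Z = -214

Since a = -2 < 0 the transformation is decreasing, reversing order: the 10th percentile of Z corresponds to the 90th percentile of X.
So P_{10}(Z) = a·P_{90}(X) + b = (-2)·99 + (-16) = -214.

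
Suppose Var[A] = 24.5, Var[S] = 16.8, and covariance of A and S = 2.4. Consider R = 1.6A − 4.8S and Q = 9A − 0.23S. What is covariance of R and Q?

By bilinearity, covariance of R and Q = ac·Var[A] + bd·Var[S] + (ad+bc)·covariance of A and S, with a=1.6, b=-4.8, c=9, d=-0.23.
ac·Var[A] = 1.6·9·24.5 = 352.8
bd·Var[S] = (-4.8)·(-0.23)·16.8 = 18.5472
(ad+bc)·covariance of A and S = (-43.568)·2.4 = -104.5632
covariance of R and Q = 352.8 + 18.5472 + (-104.5632) = 266.784.

covariance of R and Q = 266.784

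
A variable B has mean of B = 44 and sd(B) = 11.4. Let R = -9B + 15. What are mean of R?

mean of R = -381

R = -9B + 15 is linear with a = -9, b = 15.
mean of R = a·mean of B + b = (-9)·44 + 15 = -381.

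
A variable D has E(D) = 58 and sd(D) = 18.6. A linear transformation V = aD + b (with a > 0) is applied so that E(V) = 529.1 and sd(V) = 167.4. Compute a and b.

a = 9, b = 7.1

sd(V) = a·sd(D) (a > 0), so a = 167.4/18.6 = 9.
E(V) = a·E(D) + b, so b = 529.1 − 9·58 = 7.1.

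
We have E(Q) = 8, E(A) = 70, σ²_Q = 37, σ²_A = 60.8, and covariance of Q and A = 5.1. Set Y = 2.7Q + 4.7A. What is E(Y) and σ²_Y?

E(Y) = 350.6, σ²_Y = 1742.24

E(Y) = 2.7·E(Q) + 4.7·E(A) = 2.7·8 + 4.7·70 = 350.6.
σ²_Y = a²·σ²_Q + b²·σ²_A + 2ab·covariance of Q and A with a = 2.7, b = 4.7.
= 2.7²·37 + 4.7²·60.8 + 2·2.7·4.7·5.1
= 269.73 + 1343.072 + 129.438 = 1742.24.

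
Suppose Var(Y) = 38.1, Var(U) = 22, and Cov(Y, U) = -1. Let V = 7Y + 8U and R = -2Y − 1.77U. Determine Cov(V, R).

Cov(V, R) = -816.53

By bilinearity, Cov(V, R) = ac·Var(Y) + bd·Var(U) + (ad+bc)·Cov(Y, U), with a=7, b=8, c=-2, d=-1.77.
ac·Var(Y) = 7·(-2)·38.1 = -533.4
bd·Var(U) = 8·(-1.77)·22 = -311.52
(ad+bc)·Cov(Y, U) = (-28.39)·(-1) = 28.39
Cov(V, R) = -533.4 + (-311.52) + 28.39 = -816.53.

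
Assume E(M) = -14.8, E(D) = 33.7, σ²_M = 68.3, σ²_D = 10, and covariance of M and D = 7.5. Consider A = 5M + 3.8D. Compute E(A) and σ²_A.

E(A) = 5·E(M) + 3.8·E(D) = 5·(-14.8) + 3.8·33.7 = 54.06.
σ²_A = a²·σ²_M + b²·σ²_D + 2ab·covariance of M and D with a = 5, b = 3.8.
= 5²·68.3 + 3.8²·10 + 2·5·3.8·7.5
= 1707.5 + 144.4 + 285 = 2136.9.

E(A) = 54.06, σ²_A = 2136.9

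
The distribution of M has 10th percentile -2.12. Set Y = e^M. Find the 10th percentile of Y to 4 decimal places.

10th percentile of Y = 0.12

e^M is increasing, so P_{10}(Y) = g(P_{10}(M)) ≈ 0.12.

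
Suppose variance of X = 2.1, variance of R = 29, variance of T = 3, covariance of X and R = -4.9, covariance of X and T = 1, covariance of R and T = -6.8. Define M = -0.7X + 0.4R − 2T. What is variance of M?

variance of M = a²·variance of X + b²·variance of R + c²·variance of T + 2ab·covariance of X and R + 2ac·covariance of X and T + 2bc·covariance of R and T, with a = -0.7, b = 0.4, c = -2.
= 1.029 + 4.64 + 12 + 2.744 + 2.8 + 10.88
= 34.093.

variance of M = 34.093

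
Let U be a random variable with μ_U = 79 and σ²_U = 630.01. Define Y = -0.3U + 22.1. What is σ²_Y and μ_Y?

σ²_Y = 56.7009, μ_Y = -1.6

Y = -0.3U + 22.1 is linear with a = -0.3, b = 22.1.
σ²_Y = a²·σ²_U = (-0.3)²·630.01 = 56.7009 (the additive constant 22.1 does not affect variance).
μ_Y = a·μ_U + b = (-0.3)·79 + 22.1 = -1.6.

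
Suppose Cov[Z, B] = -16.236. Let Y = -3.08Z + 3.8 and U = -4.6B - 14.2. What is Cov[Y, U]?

Cov[Y, U] = -230.031648

Cov[Y, U] = a·c·Cov[Z, B] = (-3.08)·(-4.6)·(-16.236) = -230.031648. Additive constants drop out.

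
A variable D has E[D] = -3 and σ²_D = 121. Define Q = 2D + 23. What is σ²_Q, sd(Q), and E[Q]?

σ²_Q = 484, sd(Q) = 22, E[Q] = 17

Q = 2D + 23 is linear with a = 2, b = 23.
σ²_Q = a²·σ²_D = 2²·121 = 484 (the additive constant 23 does not affect variance).
sd(D) = √121 = 11.
sd(Q) = |a|·sd(D) = |2|·11 = 22.
E[Q] = a·E[D] + b = 2·(-3) + 23 = 17.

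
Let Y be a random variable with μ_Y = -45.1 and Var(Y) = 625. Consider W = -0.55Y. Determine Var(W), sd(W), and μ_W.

W = -0.55Y is linear with a = -0.55, b = 0.
Var(W) = a²·Var(Y) = (-0.55)²·625 = 189.0625.
sd(Y) = √625 = 25.
sd(W) = |a|·sd(Y) = |-0.55|·25 = 13.75.
μ_W = a·μ_Y + b = (-0.55)·(-45.1) = 24.805.

Var(W) = 189.0625, sd(W) = 13.75, μ_W = 24.805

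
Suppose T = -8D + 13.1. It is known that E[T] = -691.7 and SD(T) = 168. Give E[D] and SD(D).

E[D] = 88.1, SD(D) = 21

From T = -8D + 13.1: E[T] = a·E[D] + b, so E[D] = (E[T] − b)/a = (-691.7 − 13.1)/(-8) = 88.1.
SD(T) = |a|·SD(D), so SD(D) = 168/|-8| = 21.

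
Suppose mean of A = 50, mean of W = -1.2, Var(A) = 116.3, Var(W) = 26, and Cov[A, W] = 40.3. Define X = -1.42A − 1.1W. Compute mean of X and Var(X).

mean of X = (-1.42)·mean of A + (-1.1)·mean of W = (-1.42)·50 + (-1.1)·(-1.2) = -69.68.
Var(X) = a²·Var(A) + b²·Var(W) + 2ab·Cov[A, W] with a = -1.42, b = -1.1.
= (-1.42)²·116.3 + (-1.1)²·26 + 2·(-1.42)·(-1.1)·40.3
= 234.50732 + 31.46 + 125.8972 = 391.86452.

mean of X = -69.68, Var(X) = 391.86452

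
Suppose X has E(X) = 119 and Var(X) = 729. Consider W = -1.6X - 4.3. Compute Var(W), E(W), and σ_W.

W = -1.6X - 4.3 is linear with a = -1.6, b = -4.3.
Var(W) = a²·Var(X) = (-1.6)²·729 = 1866.24 (the additive constant -4.3 does not affect variance).
E(W) = a·E(X) + b = (-1.6)·119 + (-4.3) = -194.7.
σ_X = √729 = 27.
σ_W = |a|·σ_X = |-1.6|·27 = 43.2.

Var(W) = 1866.24, E(W) = -194.7, σ_W = 43.2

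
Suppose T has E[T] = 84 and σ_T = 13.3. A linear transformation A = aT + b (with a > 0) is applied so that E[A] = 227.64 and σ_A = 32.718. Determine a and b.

a = 2.46, b = 21

σ_A = a·σ_T (a > 0), so a = 32.718/13.3 = 2.46.
E[A] = a·E[T] + b, so b = 227.64 − 2.46·84 = 21.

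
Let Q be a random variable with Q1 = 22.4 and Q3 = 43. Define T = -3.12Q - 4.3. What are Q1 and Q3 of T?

Q1(T) = -138.46, Q3(T) = -74.188

a = -3.12 < 0 reverses order: Q1(T) comes from Q3(Q), Q3(T) from Q1(Q).
Q1(T) = (-3.12)·43 + (-4.3) = -138.46; Q3(T) = (-3.12)·22.4 + (-4.3) = -74.188.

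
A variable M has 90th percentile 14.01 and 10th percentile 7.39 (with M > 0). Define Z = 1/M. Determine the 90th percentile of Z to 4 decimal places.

90th percentile of Z = 0.1353

1/M is decreasing on M > 0, so percentile order reverses: P_{90}(Z) uses P_{10}(M) = 7.39.
P_{90}(Z) = 1/7.39 ≈ 0.1353.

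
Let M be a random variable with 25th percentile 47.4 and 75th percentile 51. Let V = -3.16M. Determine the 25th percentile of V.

Since a = -3.16 < 0 the transformation is decreasing, reversing order: the 25th percentile of V corresponds to the 75th percentile of M.
So P_{25}(V) = a·P_{75}(M) + b = (-3.16)·51 = -161.16.

25th percentile of V = -161.16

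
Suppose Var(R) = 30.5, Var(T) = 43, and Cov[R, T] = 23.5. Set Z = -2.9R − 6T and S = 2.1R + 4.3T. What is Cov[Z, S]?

By bilinearity, Cov[Z, S] = ac·Var(R) + bd·Var(T) + (ad+bc)·Cov[R, T], with a=-2.9, b=-6, c=2.1, d=4.3.
ac·Var(R) = (-2.9)·2.1·30.5 = -185.745
bd·Var(T) = (-6)·4.3·43 = -1109.4
(ad+bc)·Cov[R, T] = (-25.07)·23.5 = -589.145
Cov[Z, S] = -185.745 + (-1109.4) + (-589.145) = -1884.29.

Cov[Z, S] = -1884.29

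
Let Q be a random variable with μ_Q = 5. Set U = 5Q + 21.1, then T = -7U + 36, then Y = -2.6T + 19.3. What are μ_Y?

μ_U = 5·5 + 21.1 = 46.1.
μ_T = (-7)·46.1 + 36 = -286.7.
μ_Y = (-2.6)·(-286.7) + 19.3 = 764.72.

μ_Y = 764.72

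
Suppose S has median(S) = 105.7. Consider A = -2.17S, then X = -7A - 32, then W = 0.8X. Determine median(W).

median(W) = 1258.8664

median(A) = (-2.17)·105.7 = -229.369.
median(X) = (-7)·(-229.369) + (-32) = 1573.583.
median(W) = 0.8·1573.583 = 1258.8664.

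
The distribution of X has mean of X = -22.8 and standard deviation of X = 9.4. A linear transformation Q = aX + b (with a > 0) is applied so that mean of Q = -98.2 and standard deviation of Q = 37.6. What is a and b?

a = 4, b = -7

standard deviation of Q = a·standard deviation of X (a > 0), so a = 37.6/9.4 = 4.
mean of Q = a·mean of X + b, so b = -98.2 − 4·(-22.8) = -7.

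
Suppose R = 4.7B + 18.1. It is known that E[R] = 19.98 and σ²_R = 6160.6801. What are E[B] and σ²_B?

From R = 4.7B + 18.1: E[R] = a·E[B] + b, so E[B] = (E[R] − b)/a = (19.98 − 18.1)/4.7 = 0.4.
σ²_R = a²·σ²_B, so σ²_B = 6160.6801/4.7² = 278.89.

E[B] = 0.4, σ²_B = 278.89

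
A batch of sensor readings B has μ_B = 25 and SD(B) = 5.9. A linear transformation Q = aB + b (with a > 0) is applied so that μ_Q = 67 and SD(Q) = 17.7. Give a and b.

SD(Q) = a·SD(B) (a > 0), so a = 17.7/5.9 = 3.
μ_Q = a·μ_B + b, so b = 67 − 3·25 = -8.

a = 3, b = -8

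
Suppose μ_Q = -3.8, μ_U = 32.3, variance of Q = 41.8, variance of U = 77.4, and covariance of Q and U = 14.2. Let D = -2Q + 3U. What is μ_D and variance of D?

μ_D = (-2)·μ_Q + 3·μ_U = (-2)·(-3.8) + 3·32.3 = 104.5.
variance of D = a²·variance of Q + b²·variance of U + 2ab·covariance of Q and U with a = -2, b = 3.
= (-2)²·41.8 + 3²·77.4 + 2·(-2)·3·14.2
= 167.2 + 696.6 + (-170.4) = 693.4.

μ_D = 104.5, variance of D = 693.4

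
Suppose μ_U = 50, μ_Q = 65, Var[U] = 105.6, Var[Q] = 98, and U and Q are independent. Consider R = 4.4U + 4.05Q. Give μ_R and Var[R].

μ_R = 483.25, Var[R] = 3651.861

μ_R = 4.4·μ_U + 4.05·μ_Q = 4.4·50 + 4.05·65 = 483.25.
Var[R] = a²·Var[U] + b²·Var[Q] + 2ab·Cov[U, Q] with a = 4.4, b = 4.05.
Independence gives Cov[U, Q] = 0.
= 4.4²·105.6 + 4.05²·98 + 2·4.4·4.05·0
= 2044.416 + 1607.445 + 0 = 3651.861.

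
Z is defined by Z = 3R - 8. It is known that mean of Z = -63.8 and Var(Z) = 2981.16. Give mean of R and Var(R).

mean of R = -18.6, Var(R) = 331.24

From Z = 3R - 8: mean of Z = a·mean of R + b, so mean of R = (mean of Z − b)/a = (-63.8 − (-8))/3 = -18.6.
Var(Z) = a²·Var(R), so Var(R) = 2981.16/3² = 331.24.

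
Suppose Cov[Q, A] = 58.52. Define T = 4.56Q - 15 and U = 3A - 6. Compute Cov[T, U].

Cov[T, U] = a·c·Cov[Q, A] = 4.56·3·58.52 = 800.5536. Additive constants drop out.

Cov[T, U] = 800.5536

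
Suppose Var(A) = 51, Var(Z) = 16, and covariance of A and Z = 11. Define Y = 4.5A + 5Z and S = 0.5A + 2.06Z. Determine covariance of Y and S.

covariance of Y and S = 409.02

By bilinearity, covariance of Y and S = ac·Var(A) + bd·Var(Z) + (ad+bc)·covariance of A and Z, with a=4.5, b=5, c=0.5, d=2.06.
ac·Var(A) = 4.5·0.5·51 = 114.75
bd·Var(Z) = 5·2.06·16 = 164.8
(ad+bc)·covariance of A and Z = (11.77)·11 = 129.47
covariance of Y and S = 114.75 + 164.8 + 129.47 = 409.02.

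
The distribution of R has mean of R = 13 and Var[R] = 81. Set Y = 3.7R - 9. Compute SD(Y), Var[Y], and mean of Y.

Y = 3.7R - 9 is linear with a = 3.7, b = -9.
SD(R) = √81 = 9.
SD(Y) = |a|·SD(R) = |3.7|·9 = 33.3.
Var[Y] = a²·Var[R] = 3.7²·81 = 1108.89 (the additive constant -9 does not affect variance).
mean of Y = a·mean of R + b = 3.7·13 + (-9) = 39.1.

SD(Y) = 33.3, Var[Y] = 1108.89, mean of Y = 39.1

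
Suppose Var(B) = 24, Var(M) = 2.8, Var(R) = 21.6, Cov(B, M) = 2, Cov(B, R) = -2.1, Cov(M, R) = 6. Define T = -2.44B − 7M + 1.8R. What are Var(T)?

Var(T) = a²·Var(B) + b²·Var(M) + c²·Var(R) + 2ab·Cov(B, M) + 2ac·Cov(B, R) + 2bc·Cov(M, R), with a = -2.44, b = -7, c = 1.8.
= 142.8864 + 137.2 + 69.984 + 68.32 + 18.4464 + (-151.2)
= 285.6368.

Var(T) = 285.6368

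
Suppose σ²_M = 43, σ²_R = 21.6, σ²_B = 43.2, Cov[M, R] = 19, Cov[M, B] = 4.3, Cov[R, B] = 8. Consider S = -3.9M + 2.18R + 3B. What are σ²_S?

σ²_S = 826.42584

σ²_S = a²·σ²_M + b²·σ²_R + c²·σ²_B + 2ab·Cov[M, R] + 2ac·Cov[M, B] + 2bc·Cov[R, B], with a = -3.9, b = 2.18, c = 3.
= 654.03 + 102.65184 + 388.8 + (-323.076) + (-100.62) + 104.64
= 826.42584.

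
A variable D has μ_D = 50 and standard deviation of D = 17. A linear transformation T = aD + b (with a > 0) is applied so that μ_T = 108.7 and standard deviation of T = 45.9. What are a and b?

standard deviation of T = a·standard deviation of D (a > 0), so a = 45.9/17 = 2.7.
μ_T = a·μ_D + b, so b = 108.7 − 2.7·50 = -26.3.

a = 2.7, b = -26.3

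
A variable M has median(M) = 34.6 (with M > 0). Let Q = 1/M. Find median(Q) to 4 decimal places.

1/M is monotone on this domain, so median(Q) = 1/(34.6) ≈ 0.0289.

median(Q) = 0.0289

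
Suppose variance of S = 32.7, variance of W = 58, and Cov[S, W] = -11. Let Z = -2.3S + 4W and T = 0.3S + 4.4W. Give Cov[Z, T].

By bilinearity, Cov[Z, T] = ac·variance of S + bd·variance of W + (ad+bc)·Cov[S, W], with a=-2.3, b=4, c=0.3, d=4.4.
ac·variance of S = (-2.3)·0.3·32.7 = -22.563
bd·variance of W = 4·4.4·58 = 1020.8
(ad+bc)·Cov[S, W] = (-8.92)·(-11) = 98.12
Cov[Z, T] = -22.563 + 1020.8 + 98.12 = 1096.357.

Cov[Z, T] = 1096.357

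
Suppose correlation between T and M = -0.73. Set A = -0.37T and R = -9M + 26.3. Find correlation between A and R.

Linear rescalings preserve correlation up to sign; here the slopes -0.37 and -9 have the same sign, so correlation between A and R = correlation between T and M = -0.73.

correlation between A and R = -0.73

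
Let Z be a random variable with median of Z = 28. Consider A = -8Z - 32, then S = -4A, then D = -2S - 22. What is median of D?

median of D = -2070

median of A = (-8)·28 + (-32) = -256.
median of S = (-4)·(-256) = 1024.
median of D = (-2)·1024 + (-22) = -2070.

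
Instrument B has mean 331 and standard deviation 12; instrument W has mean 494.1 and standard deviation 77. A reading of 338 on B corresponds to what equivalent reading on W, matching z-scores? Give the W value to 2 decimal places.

z = (338 − 331)/12 ≈ 0.5833.
W = 494.1 + z·77 = 494.1 + (338 − 331)·77/12 ≈ 539.02.

W = 539.02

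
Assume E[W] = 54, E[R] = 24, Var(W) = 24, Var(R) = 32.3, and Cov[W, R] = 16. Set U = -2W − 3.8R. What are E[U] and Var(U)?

E[U] = (-2)·E[W] + (-3.8)·E[R] = (-2)·54 + (-3.8)·24 = -199.2.
Var(U) = a²·Var(W) + b²·Var(R) + 2ab·Cov[W, R] with a = -2, b = -3.8.
= (-2)²·24 + (-3.8)²·32.3 + 2·(-2)·(-3.8)·16
= 96 + 466.412 + 243.2 = 805.612.

E[U] = -199.2, Var(U) = 805.612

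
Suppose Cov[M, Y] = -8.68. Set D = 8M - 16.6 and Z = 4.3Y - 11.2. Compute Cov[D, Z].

Cov[D, Z] = a·c·Cov[M, Y] = 8·4.3·(-8.68) = -298.592. Additive constants drop out.

Cov[D, Z] = -298.592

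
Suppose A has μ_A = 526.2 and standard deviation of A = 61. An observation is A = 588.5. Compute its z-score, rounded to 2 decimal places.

z = 1.02

z = (A − μ_A) / standard deviation of A = (588.5 − 526.2) / 61 ≈ 1.02.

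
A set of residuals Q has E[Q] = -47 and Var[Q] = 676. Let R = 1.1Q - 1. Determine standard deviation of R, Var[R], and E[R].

R = 1.1Q - 1 is linear with a = 1.1, b = -1.
standard deviation of Q = √676 = 26.
standard deviation of R = |a|·standard deviation of Q = |1.1|·26 = 28.6.
Var[R] = a²·Var[Q] = 1.1²·676 = 817.96 (the additive constant -1 does not affect variance).
E[R] = a·E[Q] + b = 1.1·(-47) + (-1) = -52.7.

standard deviation of R = 28.6, Var[R] = 817.96, E[R] = -52.7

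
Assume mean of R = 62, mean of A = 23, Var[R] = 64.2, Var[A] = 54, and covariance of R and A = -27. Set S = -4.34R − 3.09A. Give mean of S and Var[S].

mean of S = (-4.34)·mean of R + (-3.09)·mean of A = (-4.34)·62 + (-3.09)·23 = -340.15.
Var[S] = a²·Var[R] + b²·Var[A] + 2ab·covariance of R and A with a = -4.34, b = -3.09.
= (-4.34)²·64.2 + (-3.09)²·54 + 2·(-4.34)·(-3.09)·(-27)
= 1209.24552 + 515.5974 + (-724.1724) = 1000.67052.

mean of S = -340.15, Var[S] = 1000.67052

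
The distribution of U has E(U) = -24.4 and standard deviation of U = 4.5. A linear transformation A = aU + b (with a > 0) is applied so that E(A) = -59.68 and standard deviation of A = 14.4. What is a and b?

a = 3.2, b = 18.4

standard deviation of A = a·standard deviation of U (a > 0), so a = 14.4/4.5 = 3.2.
E(A) = a·E(U) + b, so b = -59.68 − 3.2·(-24.4) = 18.4.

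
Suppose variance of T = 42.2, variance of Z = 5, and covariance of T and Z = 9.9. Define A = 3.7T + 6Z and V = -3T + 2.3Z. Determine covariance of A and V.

covariance of A and V = -493.371

By bilinearity, covariance of A and V = ac·variance of T + bd·variance of Z + (ad+bc)·covariance of T and Z, with a=3.7, b=6, c=-3, d=2.3.
ac·variance of T = 3.7·(-3)·42.2 = -468.42
bd·variance of Z = 6·2.3·5 = 69
(ad+bc)·covariance of T and Z = (-9.49)·9.9 = -93.951
covariance of A and V = -468.42 + 69 + (-93.951) = -493.371.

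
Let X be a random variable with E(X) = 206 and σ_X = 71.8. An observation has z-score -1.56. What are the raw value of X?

X = E(X) + z·σ_X = 206 + (-1.56)·71.8 = 93.992.

X = 93.992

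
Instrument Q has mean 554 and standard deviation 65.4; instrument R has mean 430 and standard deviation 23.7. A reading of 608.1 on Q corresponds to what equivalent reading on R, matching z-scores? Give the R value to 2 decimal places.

R = 449.61

z = (608.1 − 554)/65.4 ≈ 0.8272.
R = 430 + z·23.7 = 430 + (608.1 − 554)·23.7/65.4 ≈ 449.61.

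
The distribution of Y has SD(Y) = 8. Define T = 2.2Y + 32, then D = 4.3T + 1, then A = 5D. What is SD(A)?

SD(T) = |2.2|·8 = 17.6.
SD(D) = |4.3|·17.6 = 75.68.
SD(A) = |5|·75.68 = 378.4.

SD(A) = 378.4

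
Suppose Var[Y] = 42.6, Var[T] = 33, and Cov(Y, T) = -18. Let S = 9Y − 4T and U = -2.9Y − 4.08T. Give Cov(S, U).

Cov(S, U) = -121.14

By bilinearity, Cov(S, U) = ac·Var[Y] + bd·Var[T] + (ad+bc)·Cov(Y, T), with a=9, b=-4, c=-2.9, d=-4.08.
ac·Var[Y] = 9·(-2.9)·42.6 = -1111.86
bd·Var[T] = (-4)·(-4.08)·33 = 538.56
(ad+bc)·Cov(Y, T) = (-25.12)·(-18) = 452.16
Cov(S, U) = -1111.86 + 538.56 + 452.16 = -121.14.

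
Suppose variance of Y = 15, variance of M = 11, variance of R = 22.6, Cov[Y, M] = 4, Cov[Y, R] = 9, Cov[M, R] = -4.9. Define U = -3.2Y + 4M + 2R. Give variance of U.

variance of U = a²·variance of Y + b²·variance of M + c²·variance of R + 2ab·Cov[Y, M] + 2ac·Cov[Y, R] + 2bc·Cov[M, R], with a = -3.2, b = 4, c = 2.
= 153.6 + 176 + 90.4 + (-102.4) + (-115.2) + (-78.4)
= 124.

variance of U = 124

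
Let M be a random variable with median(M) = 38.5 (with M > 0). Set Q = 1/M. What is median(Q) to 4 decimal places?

1/M is monotone on this domain, so median(Q) = 1/(38.5) ≈ 0.026.

median(Q) = 0.026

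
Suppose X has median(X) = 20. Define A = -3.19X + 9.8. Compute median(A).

A linear map preserves order up to sign, so median(A) = a·median(X) + b = (-3.19)·20 + 9.8 = -54.

median(A) = -54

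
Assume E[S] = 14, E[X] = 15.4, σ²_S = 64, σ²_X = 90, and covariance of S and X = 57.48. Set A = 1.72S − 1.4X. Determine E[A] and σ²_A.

E[A] = 1.72·E[S] + (-1.4)·E[X] = 1.72·14 + (-1.4)·15.4 = 2.52.
σ²_A = a²·σ²_S + b²·σ²_X + 2ab·covariance of S and X with a = 1.72, b = -1.4.
= 1.72²·64 + (-1.4)²·90 + 2·1.72·(-1.4)·57.48
= 189.3376 + 176.4 + (-276.82368) = 88.91392.

E[A] = 2.52, σ²_A = 88.91392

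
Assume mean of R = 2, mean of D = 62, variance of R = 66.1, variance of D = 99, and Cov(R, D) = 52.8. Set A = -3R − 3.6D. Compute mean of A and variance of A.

mean of A = (-3)·mean of R + (-3.6)·mean of D = (-3)·2 + (-3.6)·62 = -229.2.
variance of A = a²·variance of R + b²·variance of D + 2ab·Cov(R, D) with a = -3, b = -3.6.
= (-3)²·66.1 + (-3.6)²·99 + 2·(-3)·(-3.6)·52.8
= 594.9 + 1283.04 + 1140.48 = 3018.42.

mean of A = -229.2, variance of A = 3018.42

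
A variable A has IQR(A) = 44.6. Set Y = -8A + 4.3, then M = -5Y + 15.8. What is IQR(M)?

IQR(Y) = |-8|·44.6 = 356.8.
IQR(M) = |-5|·356.8 = 1784.

IQR(M) = 1784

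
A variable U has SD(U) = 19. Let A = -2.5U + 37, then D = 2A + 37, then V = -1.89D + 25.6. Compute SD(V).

SD(V) = 179.55

SD(A) = |-2.5|·19 = 47.5.
SD(D) = |2|·47.5 = 95.
SD(V) = |-1.89|·95 = 179.55.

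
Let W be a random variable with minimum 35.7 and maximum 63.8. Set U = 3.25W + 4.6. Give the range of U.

Range of W = 63.8 − 35.7 = 28.1.
Range(U) = |a|·Range(W) = |3.25|·28.1 = 91.325.

Range(U) = 91.325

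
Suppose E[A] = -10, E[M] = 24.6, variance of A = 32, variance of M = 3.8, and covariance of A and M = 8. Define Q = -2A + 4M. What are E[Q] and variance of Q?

E[Q] = 118.4, variance of Q = 60.8

E[Q] = (-2)·E[A] + 4·E[M] = (-2)·(-10) + 4·24.6 = 118.4.
variance of Q = a²·variance of A + b²·variance of M + 2ab·covariance of A and M with a = -2, b = 4.
= (-2)²·32 + 4²·3.8 + 2·(-2)·4·8
= 128 + 60.8 + (-128) = 60.8.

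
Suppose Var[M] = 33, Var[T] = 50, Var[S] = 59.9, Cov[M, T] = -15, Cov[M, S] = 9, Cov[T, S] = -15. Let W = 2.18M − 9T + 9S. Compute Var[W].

Var[W] = 12430.4892

Var[W] = a²·Var[M] + b²·Var[T] + c²·Var[S] + 2ab·Cov[M, T] + 2ac·Cov[M, S] + 2bc·Cov[T, S], with a = 2.18, b = -9, c = 9.
= 156.8292 + 4050 + 4851.9 + 588.6 + 353.16 + 2430
= 12430.4892.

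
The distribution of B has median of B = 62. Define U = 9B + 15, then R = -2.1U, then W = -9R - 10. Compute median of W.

median of U = 9·62 + 15 = 573.
median of R = (-2.1)·573 = -1203.3.
median of W = (-9)·(-1203.3) + (-10) = 10819.7.

median of W = 10819.7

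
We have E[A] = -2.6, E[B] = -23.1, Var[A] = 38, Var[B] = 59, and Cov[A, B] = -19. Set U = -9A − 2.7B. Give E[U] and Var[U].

E[U] = (-9)·E[A] + (-2.7)·E[B] = (-9)·(-2.6) + (-2.7)·(-23.1) = 85.77.
Var[U] = a²·Var[A] + b²·Var[B] + 2ab·Cov[A, B] with a = -9, b = -2.7.
= (-9)²·38 + (-2.7)²·59 + 2·(-9)·(-2.7)·(-19)
= 3078 + 430.11 + (-923.4) = 2584.71.

E[U] = 85.77, Var[U] = 2584.71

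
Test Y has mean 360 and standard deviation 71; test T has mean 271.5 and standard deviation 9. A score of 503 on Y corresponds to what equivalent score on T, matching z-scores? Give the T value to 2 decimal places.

z = (503 − 360)/71 ≈ 2.0141.
T = 271.5 + z·9 = 271.5 + (503 − 360)·9/71 ≈ 289.63.

T = 289.63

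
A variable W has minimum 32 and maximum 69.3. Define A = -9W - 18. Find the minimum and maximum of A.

a = -9 < 0, so order reverses: min(A) = a·max(W)+b = (-9)·69.3 + (-18) = -641.7; max(A) = a·min(W)+b = (-9)·32 + (-18) = -306.

min(A) = -641.7, max(A) = -306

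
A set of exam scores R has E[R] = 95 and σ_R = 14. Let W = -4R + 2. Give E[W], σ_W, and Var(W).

W = -4R + 2 is linear with a = -4, b = 2.
E[W] = a·E[R] + b = (-4)·95 + 2 = -378.
σ_W = |a|·σ_R = |-4|·14 = 56.
Var(R) = 14² = 196.
Var(W) = a²·Var(R) = (-4)²·196 = 3136 (the additive constant 2 does not affect variance).

E[W] = -378, σ_W = 56, Var(W) = 3136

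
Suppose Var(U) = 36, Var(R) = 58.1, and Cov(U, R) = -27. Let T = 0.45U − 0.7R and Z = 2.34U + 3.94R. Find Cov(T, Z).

Cov(T, Z) = -125.9768

By bilinearity, Cov(T, Z) = ac·Var(U) + bd·Var(R) + (ad+bc)·Cov(U, R), with a=0.45, b=-0.7, c=2.34, d=3.94.
ac·Var(U) = 0.45·2.34·36 = 37.908
bd·Var(R) = (-0.7)·3.94·58.1 = -160.2398
(ad+bc)·Cov(U, R) = (0.135)·(-27) = -3.645
Cov(T, Z) = 37.908 + (-160.2398) + (-3.645) = -125.9768.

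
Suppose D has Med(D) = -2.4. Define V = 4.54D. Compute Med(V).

A linear map preserves order up to sign, so Med(V) = a·Med(D) + b = 4.54·(-2.4) = -10.896.

Med(V) = -10.896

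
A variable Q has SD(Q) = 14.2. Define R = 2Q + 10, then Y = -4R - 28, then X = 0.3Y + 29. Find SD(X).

SD(R) = |2|·14.2 = 28.4.
SD(Y) = |-4|·28.4 = 113.6.
SD(X) = |0.3|·113.6 = 34.08.

SD(X) = 34.08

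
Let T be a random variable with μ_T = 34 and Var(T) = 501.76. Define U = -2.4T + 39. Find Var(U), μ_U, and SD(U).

U = -2.4T + 39 is linear with a = -2.4, b = 39.
Var(U) = a²·Var(T) = (-2.4)²·501.76 = 2890.1376 (the additive constant 39 does not affect variance).
μ_U = a·μ_T + b = (-2.4)·34 + 39 = -42.6.
SD(T) = √501.76 = 22.4.
SD(U) = |a|·SD(T) = |-2.4|·22.4 = 53.76.

Var(U) = 2890.1376, μ_U = -42.6, SD(U) = 53.76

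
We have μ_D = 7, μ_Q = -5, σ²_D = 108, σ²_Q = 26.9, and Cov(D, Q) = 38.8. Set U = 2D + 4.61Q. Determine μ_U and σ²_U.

μ_U = -9.05, σ²_U = 1719.15349

μ_U = 2·μ_D + 4.61·μ_Q = 2·7 + 4.61·(-5) = -9.05.
σ²_U = a²·σ²_D + b²·σ²_Q + 2ab·Cov(D, Q) with a = 2, b = 4.61.
= 2²·108 + 4.61²·26.9 + 2·2·4.61·38.8
= 432 + 571.68149 + 715.472 = 1719.15349.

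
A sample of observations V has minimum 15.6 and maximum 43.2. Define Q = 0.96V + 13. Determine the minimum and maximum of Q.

a = 0.96 > 0, so min(Q) = a·min(V)+b = 0.96·15.6 + 13 = 27.976 and max(Q) = 0.96·43.2 + 13 = 54.472.

min(Q) = 27.976, max(Q) = 54.472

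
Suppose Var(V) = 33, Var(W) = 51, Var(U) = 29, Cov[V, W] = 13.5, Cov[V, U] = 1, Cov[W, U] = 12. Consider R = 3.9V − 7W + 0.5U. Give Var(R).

Var(R) = 2190.98

Var(R) = a²·Var(V) + b²·Var(W) + c²·Var(U) + 2ab·Cov[V, W] + 2ac·Cov[V, U] + 2bc·Cov[W, U], with a = 3.9, b = -7, c = 0.5.
= 501.93 + 2499 + 7.25 + (-737.1) + 3.9 + (-84)
= 2190.98.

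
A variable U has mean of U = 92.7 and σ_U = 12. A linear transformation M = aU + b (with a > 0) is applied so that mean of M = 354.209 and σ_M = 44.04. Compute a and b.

σ_M = a·σ_U (a > 0), so a = 44.04/12 = 3.67.
mean of M = a·mean of U + b, so b = 354.209 − 3.67·92.7 = 14.

a = 3.67, b = 14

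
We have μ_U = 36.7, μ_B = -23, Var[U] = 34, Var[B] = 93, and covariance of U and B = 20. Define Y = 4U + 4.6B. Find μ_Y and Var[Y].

μ_Y = 4·μ_U + 4.6·μ_B = 4·36.7 + 4.6·(-23) = 41.
Var[Y] = a²·Var[U] + b²·Var[B] + 2ab·covariance of U and B with a = 4, b = 4.6.
= 4²·34 + 4.6²·93 + 2·4·4.6·20
= 544 + 1967.88 + 736 = 3247.88.

μ_Y = 41, Var[Y] = 3247.88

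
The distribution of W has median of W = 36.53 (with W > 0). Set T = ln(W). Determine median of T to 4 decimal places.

ln(W) is monotone on this domain, so median of T = ln(36.53) ≈ 3.5981.

median of T = 3.5981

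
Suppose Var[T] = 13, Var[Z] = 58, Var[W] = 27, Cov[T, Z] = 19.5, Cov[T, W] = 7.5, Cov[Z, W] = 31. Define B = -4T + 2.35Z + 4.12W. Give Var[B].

Var[B] = 973.0978

Var[B] = a²·Var[T] + b²·Var[Z] + c²·Var[W] + 2ab·Cov[T, Z] + 2ac·Cov[T, W] + 2bc·Cov[Z, W], with a = -4, b = 2.35, c = 4.12.
= 208 + 320.305 + 458.3088 + (-366.6) + (-247.2) + 600.284
= 973.0978.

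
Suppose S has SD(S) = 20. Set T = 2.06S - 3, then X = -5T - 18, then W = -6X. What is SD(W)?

SD(T) = |2.06|·20 = 41.2.
SD(X) = |-5|·41.2 = 206.
SD(W) = |-6|·206 = 1236.

SD(W) = 1236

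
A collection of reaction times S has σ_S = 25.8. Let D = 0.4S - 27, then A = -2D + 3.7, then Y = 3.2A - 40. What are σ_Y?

σ_D = |0.4|·25.8 = 10.32.
σ_A = |-2|·10.32 = 20.64.
σ_Y = |3.2|·20.64 = 66.048.

σ_Y = 66.048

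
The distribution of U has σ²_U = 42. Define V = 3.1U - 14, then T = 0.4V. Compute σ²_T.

σ²_T = 64.5792

σ²_V = 3.1²·42 = 403.62.
σ²_T = 0.4²·403.62 = 64.5792.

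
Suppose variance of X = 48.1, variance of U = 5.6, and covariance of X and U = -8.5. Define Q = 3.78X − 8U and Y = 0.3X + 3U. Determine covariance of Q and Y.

By bilinearity, covariance of Q and Y = ac·variance of X + bd·variance of U + (ad+bc)·covariance of X and U, with a=3.78, b=-8, c=0.3, d=3.
ac·variance of X = 3.78·0.3·48.1 = 54.5454
bd·variance of U = (-8)·3·5.6 = -134.4
(ad+bc)·covariance of X and U = (8.94)·(-8.5) = -75.99
covariance of Q and Y = 54.5454 + (-134.4) + (-75.99) = -155.8446.

covariance of Q and Y = -155.8446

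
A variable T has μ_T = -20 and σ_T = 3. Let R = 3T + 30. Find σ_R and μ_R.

σ_R = 9, μ_R = -30

R = 3T + 30 is linear with a = 3, b = 30.
σ_R = |a|·σ_T = |3|·3 = 9.
μ_R = a·μ_T + b = 3·(-20) + 30 = -30.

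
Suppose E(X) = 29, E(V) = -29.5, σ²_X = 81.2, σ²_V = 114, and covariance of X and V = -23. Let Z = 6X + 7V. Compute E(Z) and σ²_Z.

E(Z) = -32.5, σ²_Z = 6577.2

E(Z) = 6·E(X) + 7·E(V) = 6·29 + 7·(-29.5) = -32.5.
σ²_Z = a²·σ²_X + b²·σ²_V + 2ab·covariance of X and V with a = 6, b = 7.
= 6²·81.2 + 7²·114 + 2·6·7·(-23)
= 2923.2 + 5586 + (-1932) = 6577.2.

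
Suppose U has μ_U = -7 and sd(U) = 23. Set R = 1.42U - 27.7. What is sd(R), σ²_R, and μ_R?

sd(R) = 32.66, σ²_R = 1066.6756, μ_R = -37.64

R = 1.42U - 27.7 is linear with a = 1.42, b = -27.7.
sd(R) = |a|·sd(U) = |1.42|·23 = 32.66.
σ²_U = 23² = 529.
σ²_R = a²·σ²_U = 1.42²·529 = 1066.6756 (the additive constant -27.7 does not affect variance).
μ_R = a·μ_U + b = 1.42·(-7) + (-27.7) = -37.64.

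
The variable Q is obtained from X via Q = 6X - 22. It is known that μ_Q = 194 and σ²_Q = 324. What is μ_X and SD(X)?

From Q = 6X - 22: μ_Q = a·μ_X + b, so μ_X = (μ_Q − b)/a = (194 − (-22))/6 = 36.
SD(Q) = √324 = 18.
SD(Q) = |a|·SD(X), so SD(X) = 18/|6| = 3.

μ_X = 36, SD(X) = 3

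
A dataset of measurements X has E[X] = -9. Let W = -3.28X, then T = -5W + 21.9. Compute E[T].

E[T] = -125.7

E[W] = (-3.28)·(-9) = 29.52.
E[T] = (-5)·29.52 + 21.9 = -125.7.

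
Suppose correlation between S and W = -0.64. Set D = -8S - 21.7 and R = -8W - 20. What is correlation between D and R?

correlation between D and R = -0.64

Linear rescalings preserve correlation up to sign; here the slopes -8 and -8 have the same sign, so correlation between D and R = correlation between S and W = -0.64.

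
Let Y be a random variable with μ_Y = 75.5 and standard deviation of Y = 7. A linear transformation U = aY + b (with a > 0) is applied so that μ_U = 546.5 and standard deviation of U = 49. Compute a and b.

standard deviation of U = a·standard deviation of Y (a > 0), so a = 49/7 = 7.
μ_U = a·μ_Y + b, so b = 546.5 − 7·75.5 = 18.

a = 7, b = 18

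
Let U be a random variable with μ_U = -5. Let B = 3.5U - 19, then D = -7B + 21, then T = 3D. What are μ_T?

μ_B = 3.5·(-5) + (-19) = -36.5.
μ_D = (-7)·(-36.5) + 21 = 276.5.
μ_T = 3·276.5 = 829.5.

μ_T = 829.5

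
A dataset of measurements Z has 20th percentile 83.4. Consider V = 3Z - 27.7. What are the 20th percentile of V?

20th percentile of V = 222.5

Since a = 3 > 0 the transformation is increasing, so the 20th percentile of V = a·(P_{20} of Z) + b = 3·83.4 + (-27.7) = 222.5.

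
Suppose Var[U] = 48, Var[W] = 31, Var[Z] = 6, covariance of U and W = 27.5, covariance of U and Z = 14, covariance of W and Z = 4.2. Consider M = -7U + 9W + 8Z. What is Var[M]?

Var[M] = a²·Var[U] + b²·Var[W] + c²·Var[Z] + 2ab·covariance of U and W + 2ac·covariance of U and Z + 2bc·covariance of W and Z, with a = -7, b = 9, c = 8.
= 2352 + 2511 + 384 + (-3465) + (-1568) + 604.8
= 818.8.

Var[M] = 818.8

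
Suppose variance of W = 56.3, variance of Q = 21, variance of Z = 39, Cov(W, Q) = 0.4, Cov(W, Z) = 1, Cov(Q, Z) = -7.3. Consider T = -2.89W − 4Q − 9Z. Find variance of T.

variance of T = 3500.89123

variance of T = a²·variance of W + b²·variance of Q + c²·variance of Z + 2ab·Cov(W, Q) + 2ac·Cov(W, Z) + 2bc·Cov(Q, Z), with a = -2.89, b = -4, c = -9.
= 470.22323 + 336 + 3159 + 9.248 + 52.02 + (-525.6)
= 3500.89123.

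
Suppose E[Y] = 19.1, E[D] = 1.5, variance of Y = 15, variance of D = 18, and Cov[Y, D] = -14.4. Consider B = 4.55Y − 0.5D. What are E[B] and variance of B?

E[B] = 4.55·E[Y] + (-0.5)·E[D] = 4.55·19.1 + (-0.5)·1.5 = 86.155.
variance of B = a²·variance of Y + b²·variance of D + 2ab·Cov[Y, D] with a = 4.55, b = -0.5.
= 4.55²·15 + (-0.5)²·18 + 2·4.55·(-0.5)·(-14.4)
= 310.5375 + 4.5 + 65.52 = 380.5575.

E[B] = 86.155, variance of B = 380.5575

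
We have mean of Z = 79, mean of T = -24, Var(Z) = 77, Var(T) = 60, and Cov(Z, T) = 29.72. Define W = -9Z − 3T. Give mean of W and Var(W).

mean of W = -639, Var(W) = 8381.88

mean of W = (-9)·mean of Z + (-3)·mean of T = (-9)·79 + (-3)·(-24) = -639.
Var(W) = a²·Var(Z) + b²·Var(T) + 2ab·Cov(Z, T) with a = -9, b = -3.
= (-9)²·77 + (-3)²·60 + 2·(-9)·(-3)·29.72
= 6237 + 540 + 1604.88 = 8381.88.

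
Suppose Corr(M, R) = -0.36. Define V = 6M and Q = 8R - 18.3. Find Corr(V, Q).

Corr(V, Q) = -0.36

Linear rescalings preserve correlation up to sign; here the slopes 6 and 8 have the same sign, so Corr(V, Q) = Corr(M, R) = -0.36.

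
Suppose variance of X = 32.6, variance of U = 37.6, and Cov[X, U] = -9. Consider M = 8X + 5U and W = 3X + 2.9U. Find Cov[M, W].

Cov[M, W] = 983.8

By bilinearity, Cov[M, W] = ac·variance of X + bd·variance of U + (ad+bc)·Cov[X, U], with a=8, b=5, c=3, d=2.9.
ac·variance of X = 8·3·32.6 = 782.4
bd·variance of U = 5·2.9·37.6 = 545.2
(ad+bc)·Cov[X, U] = (38.2)·(-9) = -343.8
Cov[M, W] = 782.4 + 545.2 + (-343.8) = 983.8.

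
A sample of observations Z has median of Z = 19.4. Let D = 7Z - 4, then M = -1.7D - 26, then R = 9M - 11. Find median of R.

median of D = 7·19.4 + (-4) = 131.8.
median of M = (-1.7)·131.8 + (-26) = -250.06.
median of R = 9·(-250.06) + (-11) = -2261.54.

median of R = -2261.54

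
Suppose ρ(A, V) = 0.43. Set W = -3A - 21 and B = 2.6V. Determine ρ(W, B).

ρ(W, B) = -0.43

Linear rescalings preserve |correlation|; the slopes -3 and 2.6 have opposite signs, so the correlation flips sign: ρ(W, B) = −ρ(A, V) = -0.43.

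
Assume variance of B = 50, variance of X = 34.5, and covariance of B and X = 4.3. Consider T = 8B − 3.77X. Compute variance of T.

variance of T = a²·variance of B + b²·variance of X + 2ab·covariance of B and X with a = 8, b = -3.77.
= 8²·50 + (-3.77)²·34.5 + 2·8·(-3.77)·4.3
= 3200 + 490.34505 + (-259.376) = 3430.96905.

variance of T = 3430.96905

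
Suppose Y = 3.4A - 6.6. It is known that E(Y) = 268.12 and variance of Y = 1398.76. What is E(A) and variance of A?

From Y = 3.4A - 6.6: E(Y) = a·E(A) + b, so E(A) = (E(Y) − b)/a = (268.12 − (-6.6))/3.4 = 80.8.
variance of Y = a²·variance of A, so variance of A = 1398.76/3.4² = 121.

E(A) = 80.8, variance of A = 121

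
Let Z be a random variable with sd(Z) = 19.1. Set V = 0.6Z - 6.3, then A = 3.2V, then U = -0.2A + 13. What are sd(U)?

sd(V) = |0.6|·19.1 = 11.46.
sd(A) = |3.2|·11.46 = 36.672.
sd(U) = |-0.2|·36.672 = 7.3344.

sd(U) = 7.3344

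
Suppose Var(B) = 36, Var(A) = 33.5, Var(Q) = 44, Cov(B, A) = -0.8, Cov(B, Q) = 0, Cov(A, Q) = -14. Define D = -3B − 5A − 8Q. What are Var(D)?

Var(D) = 2833.5

Var(D) = a²·Var(B) + b²·Var(A) + c²·Var(Q) + 2ab·Cov(B, A) + 2ac·Cov(B, Q) + 2bc·Cov(A, Q), with a = -3, b = -5, c = -8.
= 324 + 837.5 + 2816 + (-24) + 0 + (-1120)
= 2833.5.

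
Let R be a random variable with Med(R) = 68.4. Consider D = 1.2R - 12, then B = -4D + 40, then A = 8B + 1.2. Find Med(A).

Med(D) = 1.2·68.4 + (-12) = 70.08.
Med(B) = (-4)·70.08 + 40 = -240.32.
Med(A) = 8·(-240.32) + 1.2 = -1921.36.

Med(A) = -1921.36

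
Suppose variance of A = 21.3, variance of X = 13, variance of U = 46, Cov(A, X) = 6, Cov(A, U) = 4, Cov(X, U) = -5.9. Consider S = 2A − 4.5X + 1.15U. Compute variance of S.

variance of S = a²·variance of A + b²·variance of X + c²·variance of U + 2ab·Cov(A, X) + 2ac·Cov(A, U) + 2bc·Cov(X, U), with a = 2, b = -4.5, c = 1.15.
= 85.2 + 263.25 + 60.835 + (-108) + 18.4 + 61.065
= 380.75.

variance of S = 380.75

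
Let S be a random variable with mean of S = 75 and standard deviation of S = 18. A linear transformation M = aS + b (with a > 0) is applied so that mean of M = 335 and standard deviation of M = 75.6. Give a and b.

standard deviation of M = a·standard deviation of S (a > 0), so a = 75.6/18 = 4.2.
mean of M = a·mean of S + b, so b = 335 − 4.2·75 = 20.

a = 4.2, b = 20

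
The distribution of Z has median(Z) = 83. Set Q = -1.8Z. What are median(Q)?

median(Q) = -149.4

A linear map preserves order up to sign, so median(Q) = a·median(Z) + b = (-1.8)·83 = -149.4.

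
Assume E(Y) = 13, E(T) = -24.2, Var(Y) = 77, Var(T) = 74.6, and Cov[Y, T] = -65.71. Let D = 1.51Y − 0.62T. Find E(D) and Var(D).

E(D) = 1.51·E(Y) + (-0.62)·E(T) = 1.51·13 + (-0.62)·(-24.2) = 34.634.
Var(D) = a²·Var(Y) + b²·Var(T) + 2ab·Cov[Y, T] with a = 1.51, b = -0.62.
= 1.51²·77 + (-0.62)²·74.6 + 2·1.51·(-0.62)·(-65.71)
= 175.5677 + 28.67624 + 123.035404 = 327.279344.

E(D) = 34.634, Var(D) = 327.279344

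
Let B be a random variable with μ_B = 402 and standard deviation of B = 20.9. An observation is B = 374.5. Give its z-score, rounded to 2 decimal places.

z = -1.32

z = (B − μ_B) / standard deviation of B = (374.5 − 402) / 20.9 ≈ -1.32.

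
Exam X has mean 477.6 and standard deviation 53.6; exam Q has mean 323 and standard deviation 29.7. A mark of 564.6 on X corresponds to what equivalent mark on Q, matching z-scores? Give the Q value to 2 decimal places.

Q = 371.21

z = (564.6 − 477.6)/53.6 ≈ 1.6231.
Q = 323 + z·29.7 = 323 + (564.6 − 477.6)·29.7/53.6 ≈ 371.21.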